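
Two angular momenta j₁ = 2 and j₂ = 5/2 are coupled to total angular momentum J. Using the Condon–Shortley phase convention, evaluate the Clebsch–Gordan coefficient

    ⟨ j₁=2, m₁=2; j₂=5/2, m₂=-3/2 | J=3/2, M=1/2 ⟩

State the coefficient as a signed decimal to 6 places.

+√(32/105) = +0.552052

triangle: 3!·1!·2!/7! = 12/5040
(j±m)!: 4!·0!·1!·4!·2!·1! = 1152
prefactor² = (2J+1)·Δ·N² = 384/35
  k=0: +1/(0!·3!·0!·1!·1!·1!) = 1/6
Σ = 1/6  ⇒  CG² = 384/35·1/6² = 32/105
CG = +√(32/105) = +0.552052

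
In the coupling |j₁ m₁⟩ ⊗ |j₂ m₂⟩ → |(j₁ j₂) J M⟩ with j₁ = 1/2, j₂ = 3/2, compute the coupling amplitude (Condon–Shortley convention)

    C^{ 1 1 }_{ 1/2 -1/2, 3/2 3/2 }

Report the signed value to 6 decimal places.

triangle: 1!*0!*2!/4! = 2/24
(j±m)!: 0!*1!*3!*0!*2!*0! = 12
prefactor² = (2J+1)*Δ*N² = 3
  k=1: −1/(1!*0!*0!*2!*0!*0!) = -1/2
Σ = -1/2  ⇒  CG² = 3*(-1/2)² = 3/4
CG = −√(3/4) = -0.866025

−√(3/4) = -0.866025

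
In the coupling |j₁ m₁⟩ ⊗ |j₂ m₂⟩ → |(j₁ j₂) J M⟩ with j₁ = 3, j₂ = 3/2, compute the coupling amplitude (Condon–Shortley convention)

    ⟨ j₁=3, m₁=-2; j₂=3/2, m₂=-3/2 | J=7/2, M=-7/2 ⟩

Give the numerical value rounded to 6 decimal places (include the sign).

j₁+j₂−J=1  J+j₁−j₂=5  J−j₁+j₂=2  j₁+j₂+J+1=9
(j₁±m₁, j₂±m₂, J±M) = (1,5,0,3,0,7)
P² = 19200
sum k=0..0:
  [0] +1/240 = 1/240
S = 1/240
C² = P²·S² = 1/3 ; C = +0.577350

+√(1/3) = +0.577350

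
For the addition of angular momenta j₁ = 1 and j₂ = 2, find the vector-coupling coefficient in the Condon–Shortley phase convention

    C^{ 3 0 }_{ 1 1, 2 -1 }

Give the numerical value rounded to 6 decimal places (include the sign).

+√(1/5) = +0.447214

√[7·0!2!4!/7! · 2!0!1!3!3!3!] = √(144/5)
  +(−1)^0/∏(0,0,0,1,2,3)! = 1/12  (running 1/12)
⟨..|..⟩ = √(144/5)·(1/12) = +0.447214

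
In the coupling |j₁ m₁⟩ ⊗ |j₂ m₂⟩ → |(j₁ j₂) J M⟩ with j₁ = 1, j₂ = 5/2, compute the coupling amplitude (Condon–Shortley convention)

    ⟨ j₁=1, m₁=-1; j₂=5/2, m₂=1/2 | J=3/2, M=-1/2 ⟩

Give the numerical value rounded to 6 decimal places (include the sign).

j₁+j₂−J=2  J+j₁−j₂=0  J−j₁+j₂=3  j₁+j₂+J+1=6
(j₁±m₁, j₂±m₂, J±M) = (0,2,3,2,1,2)
P² = 16/5
sum k=2..2:
  [2] +1/4 = 1/4
S = 1/4
C² = P²·S² = 1/5 ; C = +0.447214

+√(1/5) = +0.447214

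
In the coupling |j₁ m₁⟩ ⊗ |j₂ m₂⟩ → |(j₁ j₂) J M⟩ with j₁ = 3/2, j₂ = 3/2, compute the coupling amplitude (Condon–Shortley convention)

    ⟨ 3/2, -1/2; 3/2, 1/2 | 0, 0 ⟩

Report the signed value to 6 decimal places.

j₁+j₂−J=3  J+j₁−j₂=0  J−j₁+j₂=0  j₁+j₂+J+1=4
(j₁±m₁, j₂±m₂, J±M) = (1,2,2,1,0,0)
P² = 1
sum k=2..2:
  [2] +1/2 = 1/2
S = 1/2
C² = P²·S² = 1/4 ; C = +0.500000

+0.500000  (= +√(1/4))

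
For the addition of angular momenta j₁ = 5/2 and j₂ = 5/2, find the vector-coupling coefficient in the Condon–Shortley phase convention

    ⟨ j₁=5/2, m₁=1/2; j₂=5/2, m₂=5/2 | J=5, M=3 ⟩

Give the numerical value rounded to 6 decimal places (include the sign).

+√(2/9) ≈ +0.471405

√[11·0!5!5!/11! · 3!2!5!0!8!2!] = √(460800)
  +(−1)^0/∏(0,0,2,5,3,0)! = 1/1440  (running 1/1440)
⟨..|..⟩ = √(460800)·(1/1440) = +0.471405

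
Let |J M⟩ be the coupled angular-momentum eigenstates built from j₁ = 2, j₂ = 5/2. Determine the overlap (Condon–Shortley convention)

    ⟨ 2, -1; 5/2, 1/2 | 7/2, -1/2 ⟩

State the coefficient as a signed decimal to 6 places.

triangle: 1!·3!·4!/9! = 144/362880
(j±m)!: 1!·3!·3!·2!·3!·4! = 10368
prefactor² = (2J+1)·Δ·N² = 1152/35
  k=0: +1/(0!·1!·3!·3!·0!·1!) = 1/36
  k=1: −1/(1!·0!·2!·2!·1!·2!) = -1/8
Σ = -7/72  ⇒  CG² = 1152/35·(-7/72)² = 14/45
CG = −√(14/45) = -0.557773

−√(14/45) ≈ -0.557773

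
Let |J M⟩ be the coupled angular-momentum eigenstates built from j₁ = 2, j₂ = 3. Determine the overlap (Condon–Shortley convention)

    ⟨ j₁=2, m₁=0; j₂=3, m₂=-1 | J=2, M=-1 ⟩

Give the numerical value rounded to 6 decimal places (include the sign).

j₁+j₂−J=3  J+j₁−j₂=1  J−j₁+j₂=3  j₁+j₂+J+1=8
(j₁±m₁, j₂±m₂, J±M) = (2,2,2,4,1,3)
P² = 36/7
sum k=1..2:
  [1] −1/4 = -1/4
  [2] +1/12 = 1/12
S = -1/6
C² = P²·S² = 1/7 ; C = -0.377964

−√(1/7) = -0.377964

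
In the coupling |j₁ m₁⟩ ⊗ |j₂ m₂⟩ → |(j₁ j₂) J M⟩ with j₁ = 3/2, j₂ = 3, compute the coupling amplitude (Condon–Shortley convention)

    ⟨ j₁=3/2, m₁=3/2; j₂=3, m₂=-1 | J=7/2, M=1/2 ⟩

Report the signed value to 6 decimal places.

j₁+j₂−J=1  J+j₁−j₂=2  J−j₁+j₂=5  j₁+j₂+J+1=9
(j₁±m₁, j₂±m₂, J±M) = (3,0,2,4,4,3)
P² = 1536/7
sum k=0..0:
  [0] +1/24 = 1/24
S = 1/24
C² = P²·S² = 8/21 ; C = +0.617213

+√(8/21) ≈ +0.617213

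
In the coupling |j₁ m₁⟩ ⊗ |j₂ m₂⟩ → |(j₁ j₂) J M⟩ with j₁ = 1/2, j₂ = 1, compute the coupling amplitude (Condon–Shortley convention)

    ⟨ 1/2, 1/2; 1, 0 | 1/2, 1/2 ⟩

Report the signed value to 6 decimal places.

+0.577350

j₁+j₂−J=1  J+j₁−j₂=0  J−j₁+j₂=1  j₁+j₂+J+1=3
(j₁±m₁, j₂±m₂, J±M) = (1,0,1,1,1,0)
P² = 1/3
sum k=0..0:
  [0] +1/1 = 1
S = 1
C² = P²·S² = 1/3 ; C = +0.577350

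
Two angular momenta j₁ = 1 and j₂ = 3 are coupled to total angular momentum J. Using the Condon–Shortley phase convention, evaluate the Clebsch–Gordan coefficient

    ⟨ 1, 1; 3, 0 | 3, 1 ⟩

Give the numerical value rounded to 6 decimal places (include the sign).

+√(1/2) ≈ +0.707107

√[7·1!1!5!/8! · 2!0!3!3!4!2!] = √(72)
  +(−1)^0/∏(0,1,0,3,1,2)! = 1/12  (running 1/12)
⟨..|..⟩ = √(72)·(1/12) = +0.707107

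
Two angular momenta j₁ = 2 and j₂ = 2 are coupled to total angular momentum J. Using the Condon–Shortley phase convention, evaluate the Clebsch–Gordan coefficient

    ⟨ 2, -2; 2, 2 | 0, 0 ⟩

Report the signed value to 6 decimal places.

j₁+j₂−J=4  J+j₁−j₂=0  J−j₁+j₂=0  j₁+j₂+J+1=5
(j₁±m₁, j₂±m₂, J±M) = (0,4,4,0,0,0)
P² = 576/5
sum k=4..4:
  [4] +1/24 = 1/24
S = 1/24
C² = P²·S² = 1/5 ; C = +0.447214

+√(1/5) = +0.447214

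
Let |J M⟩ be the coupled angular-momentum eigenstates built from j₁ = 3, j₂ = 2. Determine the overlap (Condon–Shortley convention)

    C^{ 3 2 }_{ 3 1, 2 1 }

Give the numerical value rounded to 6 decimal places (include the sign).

-0.500000  (= −√(1/4))

j₁+j₂−J=2  J+j₁−j₂=4  J−j₁+j₂=2  j₁+j₂+J+1=9
(j₁±m₁, j₂±m₂, J±M) = (4,2,3,1,5,1)
P² = 64
sum k=1..2:
  [1] −1/12 = -1/12
  [2] +1/48 = 1/48
S = -1/16
C² = P²·S² = 1/4 ; C = -0.500000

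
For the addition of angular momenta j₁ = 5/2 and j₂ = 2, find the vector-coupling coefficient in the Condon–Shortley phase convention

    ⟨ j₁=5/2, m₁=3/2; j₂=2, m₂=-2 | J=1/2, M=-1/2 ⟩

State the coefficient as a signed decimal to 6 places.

√[2·4!1!0!/6! · 4!1!0!4!0!1!] = √(192/5)
  +(−1)^0/∏(0,4,1,0,0,0)! = 1/24  (running 1/24)
⟨..|..⟩ = √(192/5)·(1/24) = +0.258199

+0.258199  (= +√(1/15))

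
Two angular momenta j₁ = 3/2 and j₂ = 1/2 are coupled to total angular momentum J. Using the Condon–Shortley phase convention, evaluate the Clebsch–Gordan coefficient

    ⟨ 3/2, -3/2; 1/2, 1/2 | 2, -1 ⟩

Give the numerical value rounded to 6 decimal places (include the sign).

√[5·0!3!1!/5! · 0!3!1!0!1!3!] = √(9)
  +(−1)^0/∏(0,0,3,1,0,0)! = 1/6  (running 1/6)
⟨..|..⟩ = √(9)·(1/6) = +0.500000

+√(1/4) = +0.500000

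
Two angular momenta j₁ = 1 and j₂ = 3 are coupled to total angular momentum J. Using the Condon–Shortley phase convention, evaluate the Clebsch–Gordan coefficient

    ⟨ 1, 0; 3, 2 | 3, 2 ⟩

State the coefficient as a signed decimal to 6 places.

-0.577350  (= −√(1/3))

√[7·1!1!5!/8! · 1!1!5!1!5!1!] = √(300)
  +(−1)^0/∏(0,1,1,5,0,0)! = 1/120  (running 1/120)
  +(−1)^1/∏(1,0,0,4,1,1)! = -1/24  (running -1/30)
⟨..|..⟩ = √(300)·(-1/30) = -0.577350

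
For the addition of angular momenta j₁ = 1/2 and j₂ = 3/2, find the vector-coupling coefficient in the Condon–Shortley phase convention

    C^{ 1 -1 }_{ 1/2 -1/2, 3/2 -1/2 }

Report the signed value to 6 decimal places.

triangle: 1!*0!*2!/4! = 2/24
(j±m)!: 0!*1!*1!*2!*0!*2! = 4
prefactor² = (2J+1)*Δ*N² = 1
  k=1: −1/(1!*0!*0!*0!*0!*2!) = -1/2
Σ = -1/2  ⇒  CG² = 1*(-1/2)² = 1/4
CG = −√(1/4) = -0.500000

-0.500000  (= −√(1/4))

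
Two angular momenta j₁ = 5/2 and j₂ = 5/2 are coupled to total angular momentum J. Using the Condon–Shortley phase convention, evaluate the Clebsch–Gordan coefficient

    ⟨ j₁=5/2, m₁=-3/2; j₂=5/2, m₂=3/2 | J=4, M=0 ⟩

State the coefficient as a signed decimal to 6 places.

√[9·1!4!4!/10! · 1!4!4!1!4!4!] = √(82944/175)
  +(−1)^0/∏(0,1,4,4,0,0)! = 1/576  (running 1/576)
  +(−1)^1/∏(1,0,3,3,1,1)! = -1/36  (running -5/192)
⟨..|..⟩ = √(82944/175)·(-5/192) = -0.566947

−√(9/28) = -0.566947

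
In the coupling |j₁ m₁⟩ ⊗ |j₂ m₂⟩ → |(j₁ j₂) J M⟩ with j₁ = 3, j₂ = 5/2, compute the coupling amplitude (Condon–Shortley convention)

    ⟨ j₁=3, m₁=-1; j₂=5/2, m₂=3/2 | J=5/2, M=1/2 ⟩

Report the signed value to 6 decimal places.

+√(1/35) = +0.169031

j₁+j₂−J=3  J+j₁−j₂=3  J−j₁+j₂=2  j₁+j₂+J+1=9
(j₁±m₁, j₂±m₂, J±M) = (2,4,4,1,3,2)
P² = 576/35
sum k=2..3:
  [2] +1/8 = 1/8
  [3] −1/12 = -1/12
S = 1/24
C² = P²·S² = 1/35 ; C = +0.169031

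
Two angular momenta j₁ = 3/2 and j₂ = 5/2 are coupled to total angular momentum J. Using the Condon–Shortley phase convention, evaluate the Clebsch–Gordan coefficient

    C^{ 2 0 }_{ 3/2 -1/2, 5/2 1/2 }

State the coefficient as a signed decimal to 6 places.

√[5·2!1!3!/7! · 1!2!3!2!2!2!] = √(8/7)
  +(−1)^1/∏(1,1,1,2,0,1)! = -1/2  (running -1/2)
  +(−1)^2/∏(2,0,0,1,1,2)! = 1/4  (running -1/4)
⟨..|..⟩ = √(8/7)·(-1/4) = -0.267261

-0.267261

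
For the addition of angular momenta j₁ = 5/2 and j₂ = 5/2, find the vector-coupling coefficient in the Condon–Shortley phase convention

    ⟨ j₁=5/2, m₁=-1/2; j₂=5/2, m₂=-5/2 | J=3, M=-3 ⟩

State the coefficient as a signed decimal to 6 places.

√[7·2!3!3!/9! · 2!3!0!5!0!6!] = √(1440)
  +(−1)^0/∏(0,2,3,0,0,3)! = 1/72  (running 1/72)
⟨..|..⟩ = √(1440)·(1/72) = +0.527046

+√(5/18) ≈ +0.527046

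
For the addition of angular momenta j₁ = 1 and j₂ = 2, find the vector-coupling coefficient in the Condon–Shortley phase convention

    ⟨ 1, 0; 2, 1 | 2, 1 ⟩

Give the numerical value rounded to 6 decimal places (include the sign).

triangle: 1!·1!·3!/6! = 6/720
(j±m)!: 1!·1!·3!·1!·3!·1! = 36
prefactor² = (2J+1)·Δ·N² = 3/2
  k=0: +1/(0!·1!·1!·3!·0!·0!) = 1/6
  k=1: −1/(1!·0!·0!·2!·1!·1!) = -1/2
Σ = -1/3  ⇒  CG² = 3/2·(-1/3)² = 1/6
CG = −√(1/6) = -0.408248

−√(1/6) ≈ -0.408248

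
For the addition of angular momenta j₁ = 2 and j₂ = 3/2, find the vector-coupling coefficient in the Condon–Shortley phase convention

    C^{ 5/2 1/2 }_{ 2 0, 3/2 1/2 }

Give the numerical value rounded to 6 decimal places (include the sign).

-0.292770

j₁+j₂−J=1  J+j₁−j₂=3  J−j₁+j₂=2  j₁+j₂+J+1=7
(j₁±m₁, j₂±m₂, J±M) = (2,2,2,1,3,2)
P² = 48/35
sum k=0..1:
  [0] +1/4 = 1/4
  [1] −1/2 = -1/2
S = -1/4
C² = P²·S² = 3/35 ; C = -0.292770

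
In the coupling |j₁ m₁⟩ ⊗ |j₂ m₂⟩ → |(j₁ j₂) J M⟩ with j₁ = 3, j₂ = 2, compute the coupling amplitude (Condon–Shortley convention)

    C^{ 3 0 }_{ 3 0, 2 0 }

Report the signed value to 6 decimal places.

−√(4/15) = -0.516398

triangle: 2!×4!×2!/9! = 96/362880
(j±m)!: 3!×3!×2!×2!×3!×3! = 5184
prefactor² = (2J+1)×Δ×N² = 48/5
  k=0: +1/(0!×2!×3!×2!×1!×0!) = 1/24
  k=1: −1/(1!×1!×2!×1!×2!×1!) = -1/4
  k=2: +1/(2!×0!×1!×0!×3!×2!) = 1/24
Σ = -1/6  ⇒  CG² = 48/5×(-1/6)² = 4/15
CG = −√(4/15) = -0.516398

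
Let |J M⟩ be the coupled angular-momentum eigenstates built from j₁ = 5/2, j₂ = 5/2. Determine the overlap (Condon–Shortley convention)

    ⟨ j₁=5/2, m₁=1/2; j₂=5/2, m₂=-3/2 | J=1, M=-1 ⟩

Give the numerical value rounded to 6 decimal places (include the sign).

−√(8/35) ≈ -0.478091

triangle: 4!*1!*1!/7! = 24/5040
(j±m)!: 3!*2!*1!*4!*0!*2! = 576
prefactor² = (2J+1)*Δ*N² = 288/35
  k=1: −1/(1!*3!*1!*0!*0!*1!) = -1/6
Σ = -1/6  ⇒  CG² = 288/35*(-1/6)² = 8/35
CG = −√(8/35) = -0.478091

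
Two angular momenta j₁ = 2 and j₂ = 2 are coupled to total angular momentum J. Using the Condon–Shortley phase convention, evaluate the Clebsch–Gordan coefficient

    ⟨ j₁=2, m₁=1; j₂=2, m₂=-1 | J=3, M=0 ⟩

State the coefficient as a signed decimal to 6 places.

√[7·1!3!3!/8! · 3!1!1!3!3!3!] = √(81/10)
  +(−1)^0/∏(0,1,1,1,2,2)! = 1/4  (running 1/4)
  +(−1)^1/∏(1,0,0,0,3,3)! = -1/36  (running 2/9)
⟨..|..⟩ = √(81/10)·(2/9) = +0.632456

+√(2/5) ≈ +0.632456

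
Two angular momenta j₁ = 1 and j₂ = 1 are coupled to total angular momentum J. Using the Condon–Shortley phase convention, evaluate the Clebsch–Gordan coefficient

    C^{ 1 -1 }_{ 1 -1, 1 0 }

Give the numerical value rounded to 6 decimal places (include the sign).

−√(1/2) ≈ -0.707107

√[3·1!1!1!/4! · 0!2!1!1!0!2!] = √(1/2)
  +(−1)^1/∏(1,0,1,0,0,1)! = -1  (running -1)
⟨..|..⟩ = √(1/2)·(-1) = -0.707107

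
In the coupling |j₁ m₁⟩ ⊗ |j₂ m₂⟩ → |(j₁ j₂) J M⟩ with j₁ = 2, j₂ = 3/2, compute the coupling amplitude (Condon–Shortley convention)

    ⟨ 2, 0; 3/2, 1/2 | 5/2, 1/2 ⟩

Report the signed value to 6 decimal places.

-0.292770  (= −√(3/35))

j₁+j₂−J=1  J+j₁−j₂=3  J−j₁+j₂=2  j₁+j₂+J+1=7
(j₁±m₁, j₂±m₂, J±M) = (2,2,2,1,3,2)
P² = 48/35
sum k=0..1:
  [0] +1/4 = 1/4
  [1] −1/2 = -1/2
S = -1/4
C² = P²·S² = 3/35 ; C = -0.292770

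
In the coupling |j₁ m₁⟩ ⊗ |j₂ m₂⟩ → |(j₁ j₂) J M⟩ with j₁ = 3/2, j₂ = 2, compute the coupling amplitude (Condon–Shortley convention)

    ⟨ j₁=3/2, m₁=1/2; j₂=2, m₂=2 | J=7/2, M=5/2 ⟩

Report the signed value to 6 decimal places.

j₁+j₂−J=0  J+j₁−j₂=3  J−j₁+j₂=4  j₁+j₂+J+1=8
(j₁±m₁, j₂±m₂, J±M) = (2,1,4,0,6,1)
P² = 6912/7
sum k=0..0:
  [0] +1/48 = 1/48
S = 1/48
C² = P²·S² = 3/7 ; C = +0.654654

+0.654654  (= +√(3/7))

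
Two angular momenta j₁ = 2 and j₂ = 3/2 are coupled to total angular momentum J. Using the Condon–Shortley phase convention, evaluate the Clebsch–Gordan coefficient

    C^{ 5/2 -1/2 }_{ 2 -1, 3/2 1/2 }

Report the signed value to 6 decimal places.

j₁+j₂−J=1  J+j₁−j₂=3  J−j₁+j₂=2  j₁+j₂+J+1=7
(j₁±m₁, j₂±m₂, J±M) = (1,3,2,1,2,3)
P² = 72/35
sum k=0..1:
  [0] +1/12 = 1/12
  [1] −1/2 = -1/2
S = -5/12
C² = P²·S² = 5/14 ; C = -0.597614

-0.597614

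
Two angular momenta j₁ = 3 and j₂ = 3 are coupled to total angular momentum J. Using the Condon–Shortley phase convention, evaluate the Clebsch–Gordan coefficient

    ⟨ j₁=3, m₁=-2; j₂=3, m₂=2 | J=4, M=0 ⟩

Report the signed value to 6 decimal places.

+0.564076

√[9·2!4!4!/11! · 1!5!5!1!4!4!] = √(165888/77)
  +(−1)^1/∏(1,1,4,4,0,0)! = -1/576  (running -1/576)
  +(−1)^2/∏(2,0,3,3,1,1)! = 1/72  (running 7/576)
⟨..|..⟩ = √(165888/77)·(7/576) = +0.564076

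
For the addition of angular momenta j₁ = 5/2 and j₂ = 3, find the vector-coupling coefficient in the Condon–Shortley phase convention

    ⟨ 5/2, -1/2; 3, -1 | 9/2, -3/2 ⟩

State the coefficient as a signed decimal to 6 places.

triangle: 1!·4!·5!/11! = 2880/39916800
(j±m)!: 2!·3!·2!·4!·3!·6! = 2488320
prefactor² = (2J+1)·Δ·N² = 138240/77
  k=0: +1/(0!·1!·3!·2!·1!·3!) = 1/72
  k=1: −1/(1!·0!·2!·1!·2!·4!) = -1/96
Σ = 1/288  ⇒  CG² = 138240/77·1/288² = 5/231
CG = +√(5/231) = +0.147122

+√(5/231) ≈ +0.147122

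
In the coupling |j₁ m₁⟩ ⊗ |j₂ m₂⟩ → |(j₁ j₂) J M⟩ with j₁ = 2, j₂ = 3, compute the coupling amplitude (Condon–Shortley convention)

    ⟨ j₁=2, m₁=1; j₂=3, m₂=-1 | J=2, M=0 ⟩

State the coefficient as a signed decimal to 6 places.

-0.377964  (= −√(1/7))

j₁+j₂−J=3  J+j₁−j₂=1  J−j₁+j₂=3  j₁+j₂+J+1=8
(j₁±m₁, j₂±m₂, J±M) = (3,1,2,4,2,2)
P² = 36/7
sum k=0..1:
  [0] +1/12 = 1/12
  [1] −1/4 = -1/4
S = -1/6
C² = P²·S² = 1/7 ; C = -0.377964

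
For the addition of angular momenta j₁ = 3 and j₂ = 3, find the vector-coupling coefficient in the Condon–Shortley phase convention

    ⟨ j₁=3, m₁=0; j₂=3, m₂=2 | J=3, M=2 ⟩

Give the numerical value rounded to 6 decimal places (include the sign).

j₁+j₂−J=3  J+j₁−j₂=3  J−j₁+j₂=3  j₁+j₂+J+1=10
(j₁±m₁, j₂±m₂, J±M) = (3,3,5,1,5,1)
P² = 216
sum k=2..3:
  [2] +1/24 = 1/24
  [3] −1/72 = -1/72
S = 1/36
C² = P²·S² = 1/6 ; C = +0.408248

+0.408248  (= +√(1/6))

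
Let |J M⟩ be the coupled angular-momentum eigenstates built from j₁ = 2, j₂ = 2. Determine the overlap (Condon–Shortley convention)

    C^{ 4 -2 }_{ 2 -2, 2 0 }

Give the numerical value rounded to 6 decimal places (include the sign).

triangle: 0!*4!*4!/9! = 576/362880
(j±m)!: 0!*4!*2!*2!*2!*6! = 138240
prefactor² = (2J+1)*Δ*N² = 13824/7
  k=0: +1/(0!*0!*4!*2!*0!*2!) = 1/96
Σ = 1/96  ⇒  CG² = 13824/7*1/96² = 3/14
CG = +√(3/14) = +0.462910

+0.462910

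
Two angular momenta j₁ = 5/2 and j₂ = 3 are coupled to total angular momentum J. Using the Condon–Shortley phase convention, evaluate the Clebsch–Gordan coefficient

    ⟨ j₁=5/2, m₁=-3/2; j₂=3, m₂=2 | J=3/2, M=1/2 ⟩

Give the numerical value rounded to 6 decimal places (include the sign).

triangle: 4!*1!*2!/8! = 48/40320
(j±m)!: 1!*4!*5!*1!*2!*1! = 5760
prefactor² = (2J+1)*Δ*N² = 192/7
  k=3: −1/(3!*1!*1!*2!*0!*0!) = -1/12
  k=4: +1/(4!*0!*0!*1!*1!*1!) = 1/24
Σ = -1/24  ⇒  CG² = 192/7*(-1/24)² = 1/21
CG = −√(1/21) = -0.218218

−√(1/21) ≈ -0.218218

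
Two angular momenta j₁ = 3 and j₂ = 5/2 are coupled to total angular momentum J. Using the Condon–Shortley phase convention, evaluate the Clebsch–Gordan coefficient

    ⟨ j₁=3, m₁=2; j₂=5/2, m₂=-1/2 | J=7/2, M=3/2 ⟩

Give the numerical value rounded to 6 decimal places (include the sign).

triangle: 2!×4!×3!/10! = 288/3628800
(j±m)!: 5!×1!×2!×3!×5!×2! = 345600
prefactor² = (2J+1)×Δ×N² = 1536/7
  k=0: +1/(0!×2!×1!×2!×3!×1!) = 1/24
  k=1: −1/(1!×1!×0!×1!×4!×2!) = -1/48
Σ = 1/48  ⇒  CG² = 1536/7×1/48² = 2/21
CG = +√(2/21) = +0.308607

+√(2/21) ≈ +0.308607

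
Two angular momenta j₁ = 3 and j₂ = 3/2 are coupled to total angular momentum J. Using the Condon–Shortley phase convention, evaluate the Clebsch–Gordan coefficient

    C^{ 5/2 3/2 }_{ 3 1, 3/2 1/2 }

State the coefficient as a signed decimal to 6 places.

-0.591608

j₁+j₂−J=2  J+j₁−j₂=4  J−j₁+j₂=1  j₁+j₂+J+1=8
(j₁±m₁, j₂±m₂, J±M) = (4,2,2,1,4,1)
P² = 576/35
sum k=1..2:
  [1] −1/6 = -1/6
  [2] +1/48 = 1/48
S = -7/48
C² = P²·S² = 7/20 ; C = -0.591608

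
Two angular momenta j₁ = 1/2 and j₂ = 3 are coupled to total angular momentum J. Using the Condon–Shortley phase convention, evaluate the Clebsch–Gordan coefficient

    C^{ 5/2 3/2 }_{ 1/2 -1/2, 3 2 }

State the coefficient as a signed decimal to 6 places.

√[6·1!0!5!/7! · 0!1!5!1!4!1!] = √(2880/7)
  +(−1)^1/∏(1,0,0,4,0,1)! = -1/24  (running -1/24)
⟨..|..⟩ = √(2880/7)·(-1/24) = -0.845154

−√(5/7) ≈ -0.845154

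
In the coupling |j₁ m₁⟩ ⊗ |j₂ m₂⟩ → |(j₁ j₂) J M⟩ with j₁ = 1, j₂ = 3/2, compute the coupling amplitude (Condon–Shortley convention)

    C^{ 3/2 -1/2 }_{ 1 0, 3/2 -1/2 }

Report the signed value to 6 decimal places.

√[4·1!1!2!/5! · 1!1!1!2!1!2!] = √(4/15)
  +(−1)^0/∏(0,1,1,1,0,1)! = 1  (running 1)
  +(−1)^1/∏(1,0,0,0,1,2)! = -1/2  (running 1/2)
⟨..|..⟩ = √(4/15)·(1/2) = +0.258199

+√(1/15) = +0.258199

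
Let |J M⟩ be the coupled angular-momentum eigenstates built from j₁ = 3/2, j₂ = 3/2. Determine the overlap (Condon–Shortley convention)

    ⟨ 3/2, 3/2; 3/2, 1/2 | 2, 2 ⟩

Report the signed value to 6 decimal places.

+0.707107  (= +√(1/2))

triangle: 1!×2!×2!/6! = 4/720
(j±m)!: 3!×0!×2!×1!×4!×0! = 288
prefactor² = (2J+1)×Δ×N² = 8
  k=0: +1/(0!×1!×0!×2!×2!×0!) = 1/4
Σ = 1/4  ⇒  CG² = 8×1/4² = 1/2
CG = +√(1/2) = +0.707107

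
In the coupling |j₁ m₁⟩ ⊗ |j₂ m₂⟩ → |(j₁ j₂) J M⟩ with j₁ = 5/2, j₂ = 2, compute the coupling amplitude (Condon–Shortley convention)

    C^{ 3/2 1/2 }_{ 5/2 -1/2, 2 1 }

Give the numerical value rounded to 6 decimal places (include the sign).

√[4·3!2!1!/7! · 2!3!3!1!2!1!] = √(48/35)
  +(−1)^2/∏(2,1,1,1,1,0)! = 1/2  (running 1/2)
  +(−1)^3/∏(3,0,0,0,2,1)! = -1/12  (running 5/12)
⟨..|..⟩ = √(48/35)·(5/12) = +0.487950

+0.487950  (= +√(5/21))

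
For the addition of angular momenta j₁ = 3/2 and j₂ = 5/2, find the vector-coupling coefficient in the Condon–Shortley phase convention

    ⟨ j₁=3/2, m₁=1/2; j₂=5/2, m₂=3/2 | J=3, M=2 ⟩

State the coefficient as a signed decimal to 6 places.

−√(1/12) ≈ -0.288675

triangle: 1!×2!×4!/8! = 48/40320
(j±m)!: 2!×1!×4!×1!×5!×1! = 5760
prefactor² = (2J+1)×Δ×N² = 48
  k=0: +1/(0!×1!×1!×4!×1!×0!) = 1/24
  k=1: −1/(1!×0!×0!×3!×2!×1!) = -1/12
Σ = -1/24  ⇒  CG² = 48×(-1/24)² = 1/12
CG = −√(1/12) = -0.288675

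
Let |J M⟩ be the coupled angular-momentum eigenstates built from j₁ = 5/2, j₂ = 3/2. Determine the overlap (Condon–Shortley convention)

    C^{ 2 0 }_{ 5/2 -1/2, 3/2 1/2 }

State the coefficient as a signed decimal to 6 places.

j₁+j₂−J=2  J+j₁−j₂=3  J−j₁+j₂=1  j₁+j₂+J+1=7
(j₁±m₁, j₂±m₂, J±M) = (2,3,2,1,2,2)
P² = 8/7
sum k=1..2:
  [1] −1/2 = -1/2
  [2] +1/4 = 1/4
S = -1/4
C² = P²·S² = 1/14 ; C = -0.267261

-0.267261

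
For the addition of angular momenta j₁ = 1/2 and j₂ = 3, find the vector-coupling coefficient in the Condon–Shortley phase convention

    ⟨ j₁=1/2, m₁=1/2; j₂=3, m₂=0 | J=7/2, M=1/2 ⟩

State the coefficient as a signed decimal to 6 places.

triangle: 0!*1!*6!/8! = 720/40320
(j±m)!: 1!*0!*3!*3!*4!*3! = 5184
prefactor² = (2J+1)*Δ*N² = 5184/7
  k=0: +1/(0!*0!*0!*3!*1!*3!) = 1/36
Σ = 1/36  ⇒  CG² = 5184/7*1/36² = 4/7
CG = +√(4/7) = +0.755929

+0.755929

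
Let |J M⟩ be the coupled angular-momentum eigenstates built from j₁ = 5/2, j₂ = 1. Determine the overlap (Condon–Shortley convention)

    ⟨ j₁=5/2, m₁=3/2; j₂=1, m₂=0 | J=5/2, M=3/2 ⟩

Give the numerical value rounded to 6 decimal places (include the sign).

+0.507093  (= +√(9/35))

j₁+j₂−J=1  J+j₁−j₂=4  J−j₁+j₂=1  j₁+j₂+J+1=7
(j₁±m₁, j₂±m₂, J±M) = (4,1,1,1,4,1)
P² = 576/35
sum k=0..1:
  [0] +1/6 = 1/6
  [1] −1/24 = -1/24
S = 1/8
C² = P²·S² = 9/35 ; C = +0.507093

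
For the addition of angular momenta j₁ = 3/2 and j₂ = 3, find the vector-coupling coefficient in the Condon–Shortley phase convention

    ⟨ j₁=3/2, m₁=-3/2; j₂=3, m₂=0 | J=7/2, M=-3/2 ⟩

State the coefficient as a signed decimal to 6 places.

j₁+j₂−J=1  J+j₁−j₂=2  J−j₁+j₂=5  j₁+j₂+J+1=9
(j₁±m₁, j₂±m₂, J±M) = (0,3,3,3,2,5)
P² = 1920/7
sum k=1..1:
  [1] −1/24 = -1/24
S = -1/24
C² = P²·S² = 10/21 ; C = -0.690066

-0.690066  (= −√(10/21))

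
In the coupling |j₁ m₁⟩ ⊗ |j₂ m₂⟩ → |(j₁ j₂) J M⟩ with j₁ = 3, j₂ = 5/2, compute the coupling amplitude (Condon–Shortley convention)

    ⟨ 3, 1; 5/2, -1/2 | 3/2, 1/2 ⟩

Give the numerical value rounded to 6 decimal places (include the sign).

√[4·4!2!1!/8! · 4!2!2!3!2!1!] = √(192/35)
  +(−1)^1/∏(1,3,1,1,1,0)! = -1/6  (running -1/6)
  +(−1)^2/∏(2,2,0,0,2,1)! = 1/8  (running -1/24)
⟨..|..⟩ = √(192/35)·(-1/24) = -0.097590

-0.097590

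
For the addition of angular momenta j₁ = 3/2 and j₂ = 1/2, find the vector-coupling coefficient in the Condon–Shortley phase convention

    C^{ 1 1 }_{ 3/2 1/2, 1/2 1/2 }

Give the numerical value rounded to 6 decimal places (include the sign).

j₁+j₂−J=1  J+j₁−j₂=2  J−j₁+j₂=0  j₁+j₂+J+1=4
(j₁±m₁, j₂±m₂, J±M) = (2,1,1,0,2,0)
P² = 1
sum k=1..1:
  [1] −1/2 = -1/2
S = -1/2
C² = P²·S² = 1/4 ; C = -0.500000

−√(1/4) = -0.500000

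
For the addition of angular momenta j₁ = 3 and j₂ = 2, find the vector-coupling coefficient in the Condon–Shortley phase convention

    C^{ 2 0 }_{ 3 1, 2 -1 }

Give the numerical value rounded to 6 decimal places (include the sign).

√[5·3!3!1!/8! · 4!2!1!3!2!2!] = √(36/7)
  +(−1)^0/∏(0,3,2,1,1,0)! = 1/12  (running 1/12)
  +(−1)^1/∏(1,2,1,0,2,1)! = -1/4  (running -1/6)
⟨..|..⟩ = √(36/7)·(-1/6) = -0.377964

-0.377964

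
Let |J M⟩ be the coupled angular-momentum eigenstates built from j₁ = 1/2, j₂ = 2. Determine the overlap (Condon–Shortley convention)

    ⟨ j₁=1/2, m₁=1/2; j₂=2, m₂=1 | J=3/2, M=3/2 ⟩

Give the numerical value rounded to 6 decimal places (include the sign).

+0.447214  (= +√(1/5))

j₁+j₂−J=1  J+j₁−j₂=0  J−j₁+j₂=3  j₁+j₂+J+1=5
(j₁±m₁, j₂±m₂, J±M) = (1,0,3,1,3,0)
P² = 36/5
sum k=0..0:
  [0] +1/6 = 1/6
S = 1/6
C² = P²·S² = 1/5 ; C = +0.447214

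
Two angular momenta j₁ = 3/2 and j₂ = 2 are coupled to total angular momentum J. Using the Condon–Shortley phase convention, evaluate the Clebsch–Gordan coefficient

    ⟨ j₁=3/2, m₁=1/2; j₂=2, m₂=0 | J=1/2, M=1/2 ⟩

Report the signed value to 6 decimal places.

-0.447214  (= −√(1/5))

j₁+j₂−J=3  J+j₁−j₂=0  J−j₁+j₂=1  j₁+j₂+J+1=5
(j₁±m₁, j₂±m₂, J±M) = (2,1,2,2,1,0)
P² = 4/5
sum k=1..1:
  [1] −1/2 = -1/2
S = -1/2
C² = P²·S² = 1/5 ; C = -0.447214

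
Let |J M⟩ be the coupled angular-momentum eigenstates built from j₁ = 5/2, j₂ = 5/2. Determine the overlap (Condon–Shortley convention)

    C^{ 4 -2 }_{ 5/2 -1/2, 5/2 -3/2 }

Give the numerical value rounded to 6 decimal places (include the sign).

+0.422577

j₁+j₂−J=1  J+j₁−j₂=4  J−j₁+j₂=4  j₁+j₂+J+1=10
(j₁±m₁, j₂±m₂, J±M) = (2,3,1,4,2,6)
P² = 20736/35
sum k=0..1:
  [0] +1/36 = 1/36
  [1] −1/96 = -1/96
S = 5/288
C² = P²·S² = 5/28 ; C = +0.422577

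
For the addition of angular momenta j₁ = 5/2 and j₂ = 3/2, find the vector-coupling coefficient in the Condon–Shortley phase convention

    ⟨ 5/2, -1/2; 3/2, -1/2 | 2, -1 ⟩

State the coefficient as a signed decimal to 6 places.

-0.545545  (= −√(25/84))

triangle: 2!×3!×1!/7! = 12/5040
(j±m)!: 2!×3!×1!×2!×1!×3! = 144
prefactor² = (2J+1)×Δ×N² = 12/7
  k=0: +1/(0!×2!×3!×1!×0!×0!) = 1/12
  k=1: −1/(1!×1!×2!×0!×1!×1!) = -1/2
Σ = -5/12  ⇒  CG² = 12/7×(-5/12)² = 25/84
CG = −√(25/84) = -0.545545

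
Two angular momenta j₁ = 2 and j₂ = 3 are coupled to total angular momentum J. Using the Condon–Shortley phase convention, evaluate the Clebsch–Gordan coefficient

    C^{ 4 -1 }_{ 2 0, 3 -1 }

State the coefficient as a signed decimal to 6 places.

√[9·1!3!5!/10! · 2!2!2!4!3!5!] = √(1728/7)
  +(−1)^0/∏(0,1,2,2,1,3)! = 1/24  (running 1/24)
  +(−1)^1/∏(1,0,1,1,2,4)! = -1/48  (running 1/48)
⟨..|..⟩ = √(1728/7)·(1/48) = +0.327327

+0.327327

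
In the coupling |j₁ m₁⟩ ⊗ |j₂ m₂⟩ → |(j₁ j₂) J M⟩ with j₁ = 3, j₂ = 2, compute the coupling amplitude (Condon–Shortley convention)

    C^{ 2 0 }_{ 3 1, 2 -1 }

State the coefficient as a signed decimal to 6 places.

j₁+j₂−J=3  J+j₁−j₂=3  J−j₁+j₂=1  j₁+j₂+J+1=8
(j₁±m₁, j₂±m₂, J±M) = (4,2,1,3,2,2)
P² = 36/7
sum k=0..1:
  [0] +1/12 = 1/12
  [1] −1/4 = -1/4
S = -1/6
C² = P²·S² = 1/7 ; C = -0.377964

−√(1/7) = -0.377964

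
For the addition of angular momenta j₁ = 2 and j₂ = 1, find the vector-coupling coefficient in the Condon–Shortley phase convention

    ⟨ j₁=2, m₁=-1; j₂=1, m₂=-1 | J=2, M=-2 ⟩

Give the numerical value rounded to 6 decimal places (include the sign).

√[5·1!3!1!/6! · 1!3!0!2!0!4!] = √(12)
  +(−1)^0/∏(0,1,3,0,0,1)! = 1/6  (running 1/6)
⟨..|..⟩ = √(12)·(1/6) = +0.577350

+0.577350  (= +√(1/3))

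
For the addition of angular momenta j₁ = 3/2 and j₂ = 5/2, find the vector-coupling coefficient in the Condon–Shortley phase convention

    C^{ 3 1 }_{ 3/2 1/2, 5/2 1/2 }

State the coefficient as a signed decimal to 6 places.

+0.129099

√[7·1!2!4!/8! · 2!1!3!2!4!2!] = √(48/5)
  +(−1)^0/∏(0,1,1,3,1,1)! = 1/6  (running 1/6)
  +(−1)^1/∏(1,0,0,2,2,2)! = -1/8  (running 1/24)
⟨..|..⟩ = √(48/5)·(1/24) = +0.129099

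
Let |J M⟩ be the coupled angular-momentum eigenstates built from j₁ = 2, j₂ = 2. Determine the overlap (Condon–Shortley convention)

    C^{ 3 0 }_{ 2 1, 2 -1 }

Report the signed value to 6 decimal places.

+√(2/5) ≈ +0.632456

j₁+j₂−J=1  J+j₁−j₂=3  J−j₁+j₂=3  j₁+j₂+J+1=8
(j₁±m₁, j₂±m₂, J±M) = (3,1,1,3,3,3)
P² = 81/10
sum k=0..1:
  [0] +1/4 = 1/4
  [1] −1/36 = -1/36
S = 2/9
C² = P²·S² = 2/5 ; C = +0.632456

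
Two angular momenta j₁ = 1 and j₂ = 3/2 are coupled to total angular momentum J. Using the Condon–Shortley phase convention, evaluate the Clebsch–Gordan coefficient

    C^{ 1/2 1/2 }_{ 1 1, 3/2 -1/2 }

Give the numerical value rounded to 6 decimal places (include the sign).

+0.408248  (= +√(1/6))

triangle: 2!·0!·1!/4! = 2/24
(j±m)!: 2!·0!·1!·2!·1!·0! = 4
prefactor² = (2J+1)·Δ·N² = 2/3
  k=0: +1/(0!·2!·0!·1!·0!·0!) = 1/2
Σ = 1/2  ⇒  CG² = 2/3·1/2² = 1/6
CG = +√(1/6) = +0.408248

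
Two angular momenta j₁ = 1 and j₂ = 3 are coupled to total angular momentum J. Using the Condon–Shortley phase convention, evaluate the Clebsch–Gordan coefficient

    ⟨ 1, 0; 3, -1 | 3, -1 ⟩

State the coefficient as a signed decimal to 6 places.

+√(1/12) = +0.288675

√[7·1!1!5!/8! · 1!1!2!4!2!4!] = √(48)
  +(−1)^0/∏(0,1,1,2,0,3)! = 1/12  (running 1/12)
  +(−1)^1/∏(1,0,0,1,1,4)! = -1/24  (running 1/24)
⟨..|..⟩ = √(48)·(1/24) = +0.288675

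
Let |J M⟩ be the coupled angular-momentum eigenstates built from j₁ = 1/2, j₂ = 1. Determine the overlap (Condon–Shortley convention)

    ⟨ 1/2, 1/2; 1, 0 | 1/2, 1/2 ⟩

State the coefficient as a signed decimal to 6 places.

+√(1/3) = +0.577350

√[2·1!0!1!/3! · 1!0!1!1!1!0!] = √(1/3)
  +(−1)^0/∏(0,1,0,1,0,0)! = 1  (running 1)
⟨..|..⟩ = √(1/3)·(1) = +0.577350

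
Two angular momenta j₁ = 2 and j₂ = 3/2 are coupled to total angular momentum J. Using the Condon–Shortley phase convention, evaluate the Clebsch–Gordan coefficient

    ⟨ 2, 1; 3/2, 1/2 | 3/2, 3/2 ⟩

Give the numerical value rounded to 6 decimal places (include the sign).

j₁+j₂−J=2  J+j₁−j₂=2  J−j₁+j₂=1  j₁+j₂+J+1=6
(j₁±m₁, j₂±m₂, J±M) = (3,1,2,1,3,0)
P² = 8/5
sum k=1..1:
  [1] −1/2 = -1/2
S = -1/2
C² = P²·S² = 2/5 ; C = -0.632456

-0.632456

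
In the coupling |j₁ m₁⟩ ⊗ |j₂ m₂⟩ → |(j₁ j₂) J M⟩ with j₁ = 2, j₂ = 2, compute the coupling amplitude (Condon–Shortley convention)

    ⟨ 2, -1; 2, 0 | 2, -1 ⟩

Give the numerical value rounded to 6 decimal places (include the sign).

triangle: 2!*2!*2!/7! = 8/5040
(j±m)!: 1!*3!*2!*2!*1!*3! = 144
prefactor² = (2J+1)*Δ*N² = 8/7
  k=1: −1/(1!*1!*2!*1!*0!*1!) = -1/2
  k=2: +1/(2!*0!*1!*0!*1!*2!) = 1/4
Σ = -1/4  ⇒  CG² = 8/7*(-1/4)² = 1/14
CG = −√(1/14) = -0.267261

-0.267261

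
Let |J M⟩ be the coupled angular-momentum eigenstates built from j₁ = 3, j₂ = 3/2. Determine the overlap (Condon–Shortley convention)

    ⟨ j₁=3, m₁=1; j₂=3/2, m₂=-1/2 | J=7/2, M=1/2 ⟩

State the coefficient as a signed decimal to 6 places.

√[8·1!5!2!/9! · 4!2!1!2!4!3!] = √(512/7)
  +(−1)^0/∏(0,1,2,1,3,1)! = 1/12  (running 1/12)
  +(−1)^1/∏(1,0,1,0,4,2)! = -1/48  (running 1/16)
⟨..|..⟩ = √(512/7)·(1/16) = +0.534522

+√(2/7) = +0.534522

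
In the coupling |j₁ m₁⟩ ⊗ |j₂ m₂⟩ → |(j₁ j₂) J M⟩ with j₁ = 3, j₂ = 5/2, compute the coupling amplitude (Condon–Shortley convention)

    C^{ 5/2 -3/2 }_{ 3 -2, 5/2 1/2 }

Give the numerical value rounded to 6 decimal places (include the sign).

j₁+j₂−J=3  J+j₁−j₂=3  J−j₁+j₂=2  j₁+j₂+J+1=9
(j₁±m₁, j₂±m₂, J±M) = (1,5,3,2,1,4)
P² = 288/7
sum k=2..3:
  [2] +1/12 = 1/12
  [3] −1/24 = -1/24
S = 1/24
C² = P²·S² = 1/14 ; C = +0.267261

+0.267261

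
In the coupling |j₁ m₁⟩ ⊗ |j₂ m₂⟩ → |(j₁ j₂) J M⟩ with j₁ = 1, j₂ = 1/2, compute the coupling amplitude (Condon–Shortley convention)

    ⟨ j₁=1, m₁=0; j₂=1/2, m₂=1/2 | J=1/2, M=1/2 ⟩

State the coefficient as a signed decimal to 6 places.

triangle: 1!*1!*0!/3! = 1/6
(j±m)!: 1!*1!*1!*0!*1!*0! = 1
prefactor² = (2J+1)*Δ*N² = 1/3
  k=1: −1/(1!*0!*0!*0!*1!*0!) = -1
Σ = -1  ⇒  CG² = 1/3*(-1)² = 1/3
CG = −√(1/3) = -0.577350

−√(1/3) ≈ -0.577350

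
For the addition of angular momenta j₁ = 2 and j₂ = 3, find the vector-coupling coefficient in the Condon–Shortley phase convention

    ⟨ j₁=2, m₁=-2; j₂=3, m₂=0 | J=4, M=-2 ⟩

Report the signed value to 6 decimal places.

-0.654654  (= −√(3/7))

triangle: 1!*3!*5!/10! = 720/3628800
(j±m)!: 0!*4!*3!*3!*2!*6! = 1244160
prefactor² = (2J+1)*Δ*N² = 15552/7
  k=1: −1/(1!*0!*3!*2!*0!*3!) = -1/72
Σ = -1/72  ⇒  CG² = 15552/7*(-1/72)² = 3/7
CG = −√(3/7) = -0.654654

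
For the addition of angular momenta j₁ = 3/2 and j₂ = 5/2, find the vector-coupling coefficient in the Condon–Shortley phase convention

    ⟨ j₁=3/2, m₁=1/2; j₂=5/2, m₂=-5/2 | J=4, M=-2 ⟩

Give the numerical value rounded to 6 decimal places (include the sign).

+√(3/28) = +0.327327

j₁+j₂−J=0  J+j₁−j₂=3  J−j₁+j₂=5  j₁+j₂+J+1=9
(j₁±m₁, j₂±m₂, J±M) = (2,1,0,5,2,6)
P² = 43200/7
sum k=0..0:
  [0] +1/240 = 1/240
S = 1/240
C² = P²·S² = 3/28 ; C = +0.327327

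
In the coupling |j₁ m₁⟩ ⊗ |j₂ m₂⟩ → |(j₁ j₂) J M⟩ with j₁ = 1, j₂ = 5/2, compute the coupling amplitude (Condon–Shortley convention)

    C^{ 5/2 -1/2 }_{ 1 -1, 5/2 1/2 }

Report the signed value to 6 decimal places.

j₁+j₂−J=1  J+j₁−j₂=1  J−j₁+j₂=4  j₁+j₂+J+1=7
(j₁±m₁, j₂±m₂, J±M) = (0,2,3,2,2,3)
P² = 288/35
sum k=1..1:
  [1] −1/4 = -1/4
S = -1/4
C² = P²·S² = 18/35 ; C = -0.717137

-0.717137  (= −√(18/35))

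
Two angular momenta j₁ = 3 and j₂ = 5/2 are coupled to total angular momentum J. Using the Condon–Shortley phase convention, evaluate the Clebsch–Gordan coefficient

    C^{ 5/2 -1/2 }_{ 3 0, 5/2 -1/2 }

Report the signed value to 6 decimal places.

-0.276026

√[6·3!3!2!/9! · 3!3!2!3!2!3!] = √(216/35)
  +(−1)^0/∏(0,3,3,2,0,0)! = 1/72  (running 1/72)
  +(−1)^1/∏(1,2,2,1,1,1)! = -1/4  (running -17/72)
  +(−1)^2/∏(2,1,1,0,2,2)! = 1/8  (running -1/9)
⟨..|..⟩ = √(216/35)·(-1/9) = -0.276026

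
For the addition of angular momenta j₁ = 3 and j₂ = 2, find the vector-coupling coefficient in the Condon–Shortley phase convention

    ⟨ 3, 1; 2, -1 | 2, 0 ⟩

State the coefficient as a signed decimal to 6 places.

√[5·3!3!1!/8! · 4!2!1!3!2!2!] = √(36/7)
  +(−1)^0/∏(0,3,2,1,1,0)! = 1/12  (running 1/12)
  +(−1)^1/∏(1,2,1,0,2,1)! = -1/4  (running -1/6)
⟨..|..⟩ = √(36/7)·(-1/6) = -0.377964

-0.377964  (= −√(1/7))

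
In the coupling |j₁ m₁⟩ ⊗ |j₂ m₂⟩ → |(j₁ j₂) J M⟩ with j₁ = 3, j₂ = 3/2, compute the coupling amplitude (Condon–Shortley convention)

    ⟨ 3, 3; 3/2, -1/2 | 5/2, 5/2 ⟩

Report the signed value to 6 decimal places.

+0.731925  (= +√(15/28))

triangle: 2!*4!*1!/8! = 48/40320
(j±m)!: 6!*0!*1!*2!*5!*0! = 172800
prefactor² = (2J+1)*Δ*N² = 8640/7
  k=0: +1/(0!*2!*0!*1!*4!*0!) = 1/48
Σ = 1/48  ⇒  CG² = 8640/7*1/48² = 15/28
CG = +√(15/28) = +0.731925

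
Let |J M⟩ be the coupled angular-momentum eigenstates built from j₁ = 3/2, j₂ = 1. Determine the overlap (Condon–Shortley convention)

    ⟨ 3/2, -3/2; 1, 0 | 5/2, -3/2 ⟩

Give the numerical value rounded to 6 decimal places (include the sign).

+√(2/5) = +0.632456

triangle: 0!·3!·2!/6! = 12/720
(j±m)!: 0!·3!·1!·1!·1!·4! = 144
prefactor² = (2J+1)·Δ·N² = 72/5
  k=0: +1/(0!·0!·3!·1!·0!·1!) = 1/6
Σ = 1/6  ⇒  CG² = 72/5·1/6² = 2/5
CG = +√(2/5) = +0.632456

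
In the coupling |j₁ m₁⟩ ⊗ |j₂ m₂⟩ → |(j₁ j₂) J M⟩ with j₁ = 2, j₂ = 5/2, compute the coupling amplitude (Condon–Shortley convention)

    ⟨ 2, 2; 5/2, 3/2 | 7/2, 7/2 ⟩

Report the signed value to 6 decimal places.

+√(4/9) ≈ +0.666667

√[8·1!3!4!/9! · 4!0!4!1!7!0!] = √(9216)
  +(−1)^0/∏(0,1,0,4,3,0)! = 1/144  (running 1/144)
⟨..|..⟩ = √(9216)·(1/144) = +0.666667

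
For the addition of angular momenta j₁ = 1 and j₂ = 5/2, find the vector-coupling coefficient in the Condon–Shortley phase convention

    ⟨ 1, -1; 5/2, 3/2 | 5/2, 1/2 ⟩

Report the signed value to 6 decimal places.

√[6·1!1!4!/7! · 0!2!4!1!3!2!] = √(576/35)
  +(−1)^1/∏(1,0,1,3,0,1)! = -1/6  (running -1/6)
⟨..|..⟩ = √(576/35)·(-1/6) = -0.676123

−√(16/35) ≈ -0.676123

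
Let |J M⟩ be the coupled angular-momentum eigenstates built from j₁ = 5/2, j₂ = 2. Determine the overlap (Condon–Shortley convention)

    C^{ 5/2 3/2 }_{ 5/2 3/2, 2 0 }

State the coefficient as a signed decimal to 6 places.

√[6·2!3!2!/8! · 4!1!2!2!4!1!] = √(288/35)
  +(−1)^0/∏(0,2,1,2,2,0)! = 1/8  (running 1/8)
  +(−1)^1/∏(1,1,0,1,3,1)! = -1/6  (running -1/24)
⟨..|..⟩ = √(288/35)·(-1/24) = -0.119523

−√(1/70) ≈ -0.119523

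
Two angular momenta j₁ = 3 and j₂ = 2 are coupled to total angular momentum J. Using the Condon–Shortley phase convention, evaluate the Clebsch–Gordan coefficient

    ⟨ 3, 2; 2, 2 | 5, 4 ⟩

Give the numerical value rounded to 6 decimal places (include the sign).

+√(3/5) ≈ +0.774597

triangle: 0!×6!×4!/11! = 17280/39916800
(j±m)!: 5!×1!×4!×0!×9!×1! = 1045094400
prefactor² = (2J+1)×Δ×N² = 4976640
  k=0: +1/(0!×0!×1!×4!×5!×0!) = 1/2880
Σ = 1/2880  ⇒  CG² = 4976640×1/2880² = 3/5
CG = +√(3/5) = +0.774597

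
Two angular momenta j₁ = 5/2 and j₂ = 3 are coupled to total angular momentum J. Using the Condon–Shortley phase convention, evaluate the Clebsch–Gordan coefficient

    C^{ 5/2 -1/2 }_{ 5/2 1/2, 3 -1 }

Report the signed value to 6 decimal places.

triangle: 3!·2!·3!/9! = 72/362880
(j±m)!: 3!·2!·2!·4!·2!·3! = 6912
prefactor² = (2J+1)·Δ·N² = 288/35
  k=0: +1/(0!·3!·2!·2!·0!·1!) = 1/24
  k=1: −1/(1!·2!·1!·1!·1!·2!) = -1/4
  k=2: +1/(2!·1!·0!·0!·2!·3!) = 1/24
Σ = -1/6  ⇒  CG² = 288/35·(-1/6)² = 8/35
CG = −√(8/35) = -0.478091

-0.478091  (= −√(8/35))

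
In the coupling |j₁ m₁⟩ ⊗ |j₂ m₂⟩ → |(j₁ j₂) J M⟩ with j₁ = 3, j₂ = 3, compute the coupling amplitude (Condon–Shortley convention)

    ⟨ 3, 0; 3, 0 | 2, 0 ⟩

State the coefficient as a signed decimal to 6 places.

triangle: 4!*2!*2!/9! = 96/362880
(j±m)!: 3!*3!*3!*3!*2!*2! = 5184
prefactor² = (2J+1)*Δ*N² = 48/7
  k=1: −1/(1!*3!*2!*2!*0!*0!) = -1/24
  k=2: +1/(2!*2!*1!*1!*1!*1!) = 1/4
  k=3: −1/(3!*1!*0!*0!*2!*2!) = -1/24
Σ = 1/6  ⇒  CG² = 48/7*1/6² = 4/21
CG = +√(4/21) = +0.436436

+0.436436  (= +√(4/21))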